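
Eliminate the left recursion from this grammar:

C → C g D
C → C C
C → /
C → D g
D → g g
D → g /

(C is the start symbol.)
C → / C'
C → D g C'
C' → g D C'
C' → C C'
C' → ε
D → g g
D → g /

C is directly left-recursive. The standard transformation for
  A → A α₁ | ... | A α_m | β₁ | ... | β_n
is
  A  → β₁ A' | ... | β_n A'
  A' → α₁ A' | ... | α_m A' | ε

C → / becomes C → / C'
C → D g becomes C → D g C'
C → C g D becomes C' → g D C'
C → C C becomes C' → C C'
Add C' → ε

Productions for other non-terminals are unchanged:
  D → g g
  D → g /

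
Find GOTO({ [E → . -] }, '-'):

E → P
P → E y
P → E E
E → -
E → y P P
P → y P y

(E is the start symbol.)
{ [E → - .] }

GOTO(I, '-') = CLOSURE({ [A → αX.β] : [A → α.Xβ] ∈ I, X = '-' })

Items with dot before '-', with the dot advanced:
  [E → . -] → [E → - .]
Closure adds nothing (no advanced item has the dot before a non-terminal).

GOTO = { [E → - .] }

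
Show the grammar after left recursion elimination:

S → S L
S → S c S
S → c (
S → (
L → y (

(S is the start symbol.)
S is directly left-recursive. The standard transformation for
  A → A α₁ | ... | A α_m | β₁ | ... | β_n
is
  A  → β₁ A' | ... | β_n A'
  A' → α₁ A' | ... | α_m A' | ε

S → c ( becomes S → c ( S'
S → ( becomes S → ( S'
S → S L becomes S' → L S'
S → S c S becomes S' → c S S'
Add S' → ε

Productions for other non-terminals are unchanged:
  L → y (

Resulting grammar:
S → c ( S'
S → ( S'
S' → L S'
S' → c S S'
S' → ε
L → y (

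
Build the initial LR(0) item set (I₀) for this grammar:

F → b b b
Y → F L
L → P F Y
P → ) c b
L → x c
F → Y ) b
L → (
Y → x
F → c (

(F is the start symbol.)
{ [F → . Y ) b], [F → . b b b], [F → . c (], [F' → . F], [Y → . F L], [Y → . x] }

First, augment the grammar with F' → F
I₀ = CLOSURE({ [F' → . F] }):
  [F' → . F] has the dot before F: add [F → . b b b], [F → . Y ) b], [F → . c (]
  [F → . Y ) b] has the dot before Y: add [Y → . F L], [Y → . x]
No further items can be added.

I₀ = { [F → . Y ) b], [F → . b b b], [F → . c (], [F' → . F], [Y → . F L], [Y → . x] }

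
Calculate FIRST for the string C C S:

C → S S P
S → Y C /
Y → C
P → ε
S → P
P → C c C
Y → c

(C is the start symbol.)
{ '/', 'c', ε }

FIRST sets of the non-terminals involved (from the grammar, by fixed-point iteration):
  FIRST(C) = { '/', 'c', ε }
  FIRST(S) = { '/', 'c', ε }

To compute FIRST(C C S), process the symbols left to right:
Symbol C is a non-terminal. Add FIRST(C) \ {ε} = { '/', 'c' }
C is nullable (ε ∈ FIRST(C)), continue to the next symbol.
Symbol C is a non-terminal. Add FIRST(C) \ {ε} = { '/', 'c' }
C is nullable (ε ∈ FIRST(C)), continue to the next symbol.
Symbol S is a non-terminal. Add FIRST(S) \ {ε} = { '/', 'c' }
S is nullable (ε ∈ FIRST(S)), continue to the next symbol.
All symbols are nullable, so ε is in the result.
FIRST(C C S) = { '/', 'c', ε }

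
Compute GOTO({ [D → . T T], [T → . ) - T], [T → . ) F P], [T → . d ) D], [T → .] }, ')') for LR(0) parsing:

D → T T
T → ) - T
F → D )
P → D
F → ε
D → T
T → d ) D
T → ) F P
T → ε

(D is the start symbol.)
{ [D → . T T], [D → . T], [F → . D )], [F → .], [T → ) . - T], [T → ) . F P], [T → . ) - T], [T → . ) F P], [T → . d ) D], [T → .] }

GOTO(I, ')') = CLOSURE({ [A → αX.β] : [A → α.Xβ] ∈ I, X = ')' })

Items with dot before ')', with the dot advanced:
  [T → . ) - T] → [T → ) . - T]
  [T → . ) F P] → [T → ) . F P]
Closure of the advanced items:
  [T → ) . F P] has the dot before F: add [F → . D )], [F → .]
  [F → . D )] has the dot before D: add [D → . T T], [D → . T]
  [D → . T T] has the dot before T: add [T → . ) - T], [T → . d ) D], [T → . ) F P], [T → .]

GOTO = { [D → . T T], [D → . T], [F → . D )], [F → .], [T → ) . - T], [T → ) . F P], [T → . ) - T], [T → . ) F P], [T → . d ) D], [T → .] }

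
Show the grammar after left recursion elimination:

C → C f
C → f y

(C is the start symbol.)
C is directly left-recursive. The standard transformation for
  A → A α₁ | ... | A α_m | β₁ | ... | β_n
is
  A  → β₁ A' | ... | β_n A'
  A' → α₁ A' | ... | α_m A' | ε

C → f y becomes C → f y C'
C → C f becomes C' → f C'
Add C' → ε

Resulting grammar:
C → f y C'
C' → f C'
C' → ε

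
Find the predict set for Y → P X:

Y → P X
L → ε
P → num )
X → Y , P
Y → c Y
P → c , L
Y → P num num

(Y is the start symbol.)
PREDICT(Y → P X) = (FIRST(RHS) \ {ε}) ∪ (FOLLOW(Y) if ε ∈ FIRST(RHS), i.e. RHS ⇒* ε)
FIRST(P) = { 'c', 'num' }
FIRST(P X) = { 'c', 'num' }
ε ∉ FIRST(P X), so FOLLOW(Y) is not added.
PREDICT(Y → P X) = { 'c', 'num' }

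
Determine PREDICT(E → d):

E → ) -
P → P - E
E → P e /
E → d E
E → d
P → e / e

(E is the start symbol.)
PREDICT(E → d) = (FIRST(RHS) \ {ε}) ∪ (FOLLOW(E) if ε ∈ FIRST(RHS), i.e. RHS ⇒* ε)
FIRST(d) = { 'd' }
ε ∉ FIRST(d), so FOLLOW(E) is not added.
PREDICT(E → d) = { 'd' }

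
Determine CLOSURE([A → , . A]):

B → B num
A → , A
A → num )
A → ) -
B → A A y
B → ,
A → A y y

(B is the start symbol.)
{ [A → , . A], [A → . ) -], [A → . , A], [A → . A y y], [A → . num )] }

Start with: [A → , . A]
  [A → , . A] has the dot before A: add [A → . , A], [A → . num )], [A → . ) -], [A → . A y y]
No further items can be added.

CLOSURE = { [A → , . A], [A → . ) -], [A → . , A], [A → . A y y], [A → . num )] }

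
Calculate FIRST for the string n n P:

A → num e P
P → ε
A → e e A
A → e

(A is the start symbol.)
{ 'n' }

To compute FIRST(n n P), process the symbols left to right:
Symbol n is a terminal. Add 'n' and stop.
FIRST(n n P) = { 'n' }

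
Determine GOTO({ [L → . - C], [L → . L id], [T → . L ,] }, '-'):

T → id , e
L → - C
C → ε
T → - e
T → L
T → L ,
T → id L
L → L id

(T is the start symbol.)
GOTO(I, '-') = CLOSURE({ [A → αX.β] : [A → α.Xβ] ∈ I, X = '-' })

Items with dot before '-', with the dot advanced:
  [L → . - C] → [L → - . C]
Closure of the advanced items:
  [L → - . C] has the dot before C: add [C → .]

GOTO = { [C → .], [L → - . C] }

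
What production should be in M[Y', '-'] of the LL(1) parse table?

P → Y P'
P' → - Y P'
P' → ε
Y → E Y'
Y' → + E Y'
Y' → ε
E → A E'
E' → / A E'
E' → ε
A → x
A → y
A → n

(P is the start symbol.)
Y' → ε

To find M[Y', '-'], we find productions for Y' where '-' is in the predict set (PREDICT(N → α) = (FIRST(α) \ {ε}) ∪ (FOLLOW(N) if α ⇒* ε)).

Relevant sets:
  FOLLOW(Y') = { $, '-' }

Y' → + E Y': PREDICT = { '+' }
Y' → ε: PREDICT = { $, '-' }
  '-' is in predict set, so this production goes in M[Y', '-']

M[Y', '-'] = Y' → ε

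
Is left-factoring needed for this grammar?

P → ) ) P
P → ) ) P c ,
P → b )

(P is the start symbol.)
Left-factoring is needed when two productions for the same non-terminal
share a common prefix on the right-hand side.

Productions for P:
  P → ) ) P
  P → ) ) P c ,
  P → b )

Found common prefix ') ) P' in productions for P

Answer: Yes, P has productions with common prefix ') ) P'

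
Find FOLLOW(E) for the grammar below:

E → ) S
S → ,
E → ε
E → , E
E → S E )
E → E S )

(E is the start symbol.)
{ $, ')', ',' }

E is the start symbol, so $ ∈ FOLLOW(E).
In E → , E: E is at the end; this adds FOLLOW(E) to itself — nothing new
In E → S E ): E is followed by ')', add FIRST(')') \ {ε} = { ')' }
In E → E S ): E is followed by S ')', add FIRST(S ')') \ {ε} = { ',' }

Taking the union: FOLLOW(E) = { $, ')', ',' }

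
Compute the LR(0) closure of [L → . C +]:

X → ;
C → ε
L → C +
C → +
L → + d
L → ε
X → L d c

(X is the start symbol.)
{ [C → . +], [C → .], [L → . C +] }

To compute CLOSURE, for each item [A → α.Bβ] where B is a non-terminal, add [B → .γ] for all productions B → γ; repeat for the newly added items until nothing changes.

Start with: [L → . C +]
  [L → . C +] has the dot before C: add [C → .], [C → . +]
No further items can be added.

CLOSURE = { [C → . +], [C → .], [L → . C +] }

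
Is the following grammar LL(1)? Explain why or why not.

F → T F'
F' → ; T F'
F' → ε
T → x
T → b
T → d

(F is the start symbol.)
Yes, the grammar is LL(1).

A grammar is LL(1) if for each non-terminal N with multiple productions, the predict sets of those productions are pairwise disjoint, where PREDICT(N → α) = (FIRST(α) \ {ε}) ∪ (FOLLOW(N) if α ⇒* ε).

Relevant sets:
  FOLLOW(F') = { $ }

For F':
  PREDICT(F' → ';' T F') = { ';' }
  PREDICT(F' → ε) = { $ }
For T:
  PREDICT(T → x) = { 'x' }
  PREDICT(T → b) = { 'b' }
  PREDICT(T → d) = { 'd' }
F has a single production, so nothing to check there.

All predict sets are disjoint. The grammar IS LL(1).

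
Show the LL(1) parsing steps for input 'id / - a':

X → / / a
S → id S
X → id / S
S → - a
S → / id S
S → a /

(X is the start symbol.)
LL(1) parsing maintains a stack (initially the start symbol over $) and the input. At each step: if the stack top is a terminal, match it against the current input token; if it is a non-terminal N, replace it with the RHS of M[N, lookahead] (the unique production whose predict set contains the lookahead).

Stack is shown with the top on the left.

Stack     Input       Action
----------------------------
X $       id / - a $  output X → id / S
id / S $  id / - a $  match 'id'
/ S $     / - a $     match '/'
S $       - a $       output S → - a
- a $     - a $       match '-'
a $       a $         match 'a'
$         $           accept

The string is accepted.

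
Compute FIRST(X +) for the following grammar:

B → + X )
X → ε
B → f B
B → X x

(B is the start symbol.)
FIRST sets of the non-terminals involved (from the grammar, by fixed-point iteration):
  FIRST(X) = { ε }

To compute FIRST(X +), process the symbols left to right:
Symbol X is a non-terminal. Add FIRST(X) \ {ε} = { }
X is nullable (ε ∈ FIRST(X)), continue to the next symbol.
Symbol + is a terminal. Add '+' and stop.
FIRST(X +) = { '+' }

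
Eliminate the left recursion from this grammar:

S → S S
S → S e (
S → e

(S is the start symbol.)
S is directly left-recursive. The standard transformation for
  A → A α₁ | ... | A α_m | β₁ | ... | β_n
is
  A  → β₁ A' | ... | β_n A'
  A' → α₁ A' | ... | α_m A' | ε

S → e becomes S → e S'
S → S S becomes S' → S S'
S → S e ( becomes S' → e ( S'
Add S' → ε

Resulting grammar:
S → e S'
S' → S S'
S' → e ( S'
S' → ε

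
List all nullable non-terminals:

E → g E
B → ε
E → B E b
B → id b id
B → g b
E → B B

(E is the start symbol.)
{ 'B', 'E' }

ε-productions: B → ε
So B is immediately nullable.
E → B B: every symbol on the right is nullable, so E is nullable too.
Every non-terminal is now nullable.
Nullable = { 'B', 'E' }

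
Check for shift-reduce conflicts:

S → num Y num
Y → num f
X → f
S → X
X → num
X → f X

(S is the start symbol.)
A shift-reduce conflict occurs when an LR(0) state has both:
  - a complete (reduce) item [A → α .] (dot at the end), and
  - a shift item [B → β . c γ] (dot before a terminal).

Augment with S' → S and build the canonical LR(0) collection (I0 = CLOSURE({[S' → . S]}), then GOTO on every symbol after a dot until no new states appear). It has 11 states:
  I0: { [S → . X], [S → . num Y num], [S' → . S], [X → . f X], [X → . f], [X → . num] }  — shift
  I1: { [S' → S .] }  — accept
  I2: { [S → X .] }  — reduce
  I3: { [X → . f X], [X → . f], [X → . num], [X → f . X], [X → f .] }  — shift, reduce
  I4: { [S → num . Y num], [X → num .], [Y → . num f] }  — shift, reduce
  I5: { [S → num Y . num] }  — shift
  I6: { [Y → num . f] }  — shift
  I7: { [Y → num f .] }  — reduce
  I8: { [S → num Y num .] }  — reduce
  I9: { [X → f X .] }  — reduce
  I10: { [X → num .] }  — reduce

I3 contains reduce item [X → f .] and shift items [X → . f], [X → . f X], [X → . num] — shift-reduce conflict.
I4 contains reduce item [X → num .] and shift item [Y → . num f] — shift-reduce conflict.

Answer: Yes — I3: [X → f .] vs [X → . f]; I4: [X → num .] vs [Y → . num f]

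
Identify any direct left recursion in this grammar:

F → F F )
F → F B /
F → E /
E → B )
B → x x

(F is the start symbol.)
Yes, F is left-recursive

Direct left recursion occurs when N → N α for some non-terminal N (the right-hand side begins with the left-hand side itself).

F → F F ): LEFT RECURSIVE (starts with F)
F → F B /: LEFT RECURSIVE (starts with F)
F → E /: starts with E
E → B ): starts with B
B → x x: starts with x

The grammar has direct left recursion on: F.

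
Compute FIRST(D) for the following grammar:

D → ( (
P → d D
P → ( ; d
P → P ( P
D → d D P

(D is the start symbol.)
{ '(', 'd' }

To compute FIRST(D), examine every production with D on the left-hand side, reading each right-hand side left to right until a non-nullable symbol is reached.

From D → ( (:
  - '(' is a terminal: add '(' and stop
From D → d D P:
  - d is a terminal: add 'd' and stop

Collecting: FIRST(D) = { '(', 'd' }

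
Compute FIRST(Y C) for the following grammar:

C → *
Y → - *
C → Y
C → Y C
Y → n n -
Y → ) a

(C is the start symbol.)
{ ')', '-', 'n' }

FIRST sets of the non-terminals involved (from the grammar, by fixed-point iteration):
  FIRST(Y) = { ')', '-', 'n' }

To compute FIRST(Y C), process the symbols left to right:
Symbol Y is a non-terminal. Add FIRST(Y) \ {ε} = { ')', '-', 'n' }
Y is not nullable (ε ∉ FIRST(Y)), so stop here.
FIRST(Y C) = { ')', '-', 'n' }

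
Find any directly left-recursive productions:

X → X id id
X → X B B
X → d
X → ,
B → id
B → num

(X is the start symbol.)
X → X id id: LEFT RECURSIVE (starts with X)
X → X B B: LEFT RECURSIVE (starts with X)
X → d: starts with d
X → ,: starts with ','
B → id: starts with id
B → num: starts with num

The grammar has direct left recursion on: X.

Answer: Yes, X is left-recursive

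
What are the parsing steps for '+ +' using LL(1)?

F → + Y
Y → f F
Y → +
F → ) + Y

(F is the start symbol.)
LL(1) parsing maintains a stack (initially the start symbol over $) and the input. At each step: if the stack top is a terminal, match it against the current input token; if it is a non-terminal N, replace it with the RHS of M[N, lookahead] (the unique production whose predict set contains the lookahead).

Stack is shown with the top on the left.

Stack  Input  Action
--------------------
F $    + + $  output F → + Y
+ Y $  + + $  match '+'
Y $    + $    output Y → +
+ $    + $    match '+'
$      $      accept

The string is accepted.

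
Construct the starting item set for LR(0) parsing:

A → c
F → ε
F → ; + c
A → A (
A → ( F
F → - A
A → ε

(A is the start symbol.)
{ [A → . ( F], [A → . A (], [A → . c], [A → .], [A' → . A] }

First, augment the grammar with A' → A
I₀ = CLOSURE({ [A' → . A] }):
  [A' → . A] has the dot before A: add [A → . c], [A → . A (], [A → . ( F], [A → .]
No further items can be added.

I₀ = { [A → . ( F], [A → . A (], [A → . c], [A → .], [A' → . A] }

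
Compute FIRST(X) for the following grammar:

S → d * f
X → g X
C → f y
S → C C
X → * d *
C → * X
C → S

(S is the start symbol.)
From X → g X:
  - g is a terminal: add 'g' and stop
From X → * d *:
  - '*' is a terminal: add '*' and stop

Collecting: FIRST(X) = { '*', 'g' }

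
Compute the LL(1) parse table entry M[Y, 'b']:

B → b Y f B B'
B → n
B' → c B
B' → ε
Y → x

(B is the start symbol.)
Empty (error entry)

To find M[Y, 'b'], we find productions for Y where 'b' is in the predict set (PREDICT(N → α) = (FIRST(α) \ {ε}) ∪ (FOLLOW(N) if α ⇒* ε)).

Y → x: PREDICT = { 'x' }

M[Y, 'b'] is empty (no production applies)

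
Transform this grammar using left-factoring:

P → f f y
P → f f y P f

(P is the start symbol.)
Left-factoring transforms A → αβ₁ | αβ₂ into A → αA' and A' → β₁ | β₂
(α is the longest common prefix among the alternatives). Repeat until
no nonterminal has two alternatives with a common prefix.

Round 1: P has alternatives sharing prefix 'f f y'. Introduce P': P → f f y P'
  Add: P' → ε
  Add: P' → P f

No remaining common prefixes — done.

Resulting grammar:
P → f f y P'
P' → ε
P' → P f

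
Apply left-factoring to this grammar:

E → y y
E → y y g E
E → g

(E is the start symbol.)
Left-factoring transforms A → αβ₁ | αβ₂ into A → αA' and A' → β₁ | β₂
(α is the longest common prefix among the alternatives). Repeat until
no nonterminal has two alternatives with a common prefix.

Round 1: E has alternatives sharing prefix 'y y'. Introduce E': E → y y E'
  Add: E' → ε
  Add: E' → g E

No remaining common prefixes — done.

Resulting grammar:
E → y y E'
E' → ε
E' → g E
E → g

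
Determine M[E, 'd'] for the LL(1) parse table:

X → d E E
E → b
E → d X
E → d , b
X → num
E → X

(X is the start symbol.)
To find M[E, 'd'], we find productions for E where 'd' is in the predict set (PREDICT(N → α) = (FIRST(α) \ {ε}) ∪ (FOLLOW(N) if α ⇒* ε)).

Relevant sets:
  FIRST(X) = { 'd', 'num' }

E → b: PREDICT = { 'b' }
E → d X: PREDICT = { 'd' }
  'd' is in predict set, so this production goes in M[E, 'd']
E → d , b: PREDICT = { 'd' }
  'd' is in predict set, so this production goes in M[E, 'd']
E → X: PREDICT = { 'd', 'num' }
  'd' is in predict set, so this production goes in M[E, 'd']

M[E, 'd'] = E → d X, E → d , b, E → X  (a multiply-defined cell — the grammar is not LL(1))

Answer: E → d X, E → d , b, E → X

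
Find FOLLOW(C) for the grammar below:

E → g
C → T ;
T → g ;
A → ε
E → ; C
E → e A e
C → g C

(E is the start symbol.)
{ $ }

To compute FOLLOW(C), find every occurrence of C on a right-hand side N → α C β: add FIRST(β) \ {ε}, and if β is empty or nullable also add FOLLOW(N). Iterate to a fixed point.

In E → ; C: C is at the end, add FOLLOW(E)
In C → g C: C is at the end; this adds FOLLOW(C) to itself — nothing new

The FOLLOW sets referred to above (computed the same way, to a fixed point):
  FOLLOW(E) = { $ }

Taking the union: FOLLOW(C) = { $ }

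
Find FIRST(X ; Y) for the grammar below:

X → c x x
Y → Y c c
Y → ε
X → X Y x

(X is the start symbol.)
FIRST sets of the non-terminals involved (from the grammar, by fixed-point iteration):
  FIRST(X) = { 'c' }

To compute FIRST(X ; Y), process the symbols left to right:
Symbol X is a non-terminal. Add FIRST(X) \ {ε} = { 'c' }
X is not nullable (ε ∉ FIRST(X)), so stop here.
FIRST(X ; Y) = { 'c' }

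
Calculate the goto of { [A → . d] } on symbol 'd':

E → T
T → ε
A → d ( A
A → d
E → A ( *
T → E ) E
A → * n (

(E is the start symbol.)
{ [A → d .] }

GOTO(I, 'd') = CLOSURE({ [A → αX.β] : [A → α.Xβ] ∈ I, X = 'd' })

Items with dot before 'd', with the dot advanced:
  [A → . d] → [A → d .]
Closure adds nothing (no advanced item has the dot before a non-terminal).

GOTO = { [A → d .] }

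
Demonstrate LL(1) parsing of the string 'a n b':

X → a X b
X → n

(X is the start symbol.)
Stack is shown with the top on the left.

Stack    Input    Action
------------------------
X $      a n b $  output X → a X b
a X b $  a n b $  match 'a'
X b $    n b $    output X → n
n b $    n b $    match 'n'
b $      b $      match 'b'
$        $        accept

The string is accepted.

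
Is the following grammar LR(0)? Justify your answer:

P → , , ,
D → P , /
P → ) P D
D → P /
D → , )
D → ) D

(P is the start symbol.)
Yes, the grammar is LR(0)

A grammar is LR(0) if no state in the canonical LR(0) collection has:
  - both a shift item (dot before a terminal) and a complete item (shift-reduce conflict), or
  - two or more complete items (reduce-reduce conflict; the accept item [P' → P .] counts as a complete item here).

Augment with P' → P and build the canonical LR(0) collection (I0 = CLOSURE({[P' → . P]}), then GOTO on every symbol after a dot until no new states appear). It has 18 states:
  I0: { [P → . ) P D], [P → . , , ,], [P' → . P] }  — shift
  I1: { [P → ) . P D], [P → . ) P D], [P → . , , ,] }  — shift
  I2: { [P → , . , ,] }  — shift
  I3: { [P' → P .] }  — accept
  I4: { [P → , , . ,] }  — shift
  I5: { [P → , , , .] }  — reduce
  I6: { [D → . ) D], [D → . , )], [D → . P , /], [D → . P /], [P → ) P . D], [P → . ) P D], [P → . , , ,] }  — shift
  I7: { [D → ) . D], [D → . ) D], [D → . , )], [D → . P , /], [D → . P /], [P → ) . P D], [P → . ) P D], [P → . , , ,] }  — shift
  I8: { [D → , . )], [P → , . , ,] }  — shift
  I9: { [P → ) P D .] }  — reduce
  I10: { [D → P . , /], [D → P . /] }  — shift
  I11: { [D → P , . /] }  — shift
  I12: { [D → P / .] }  — reduce
  I13: { [D → P , / .] }  — reduce
  I14: { [D → , ) .] }  — reduce
  I15: { [D → ) D .] }  — reduce
  I16: { [D → . ) D], [D → . , )], [D → . P , /], [D → . P /], [D → P . , /], [D → P . /], [P → ) P . D], [P → . ) P D], [P → . , , ,] }  — shift
  I17: { [D → , . )], [D → P , . /], [P → , . , ,] }  — shift

Every state is either a pure shift/goto state or contains exactly one complete item and nothing to shift — no conflicts. The grammar is LR(0).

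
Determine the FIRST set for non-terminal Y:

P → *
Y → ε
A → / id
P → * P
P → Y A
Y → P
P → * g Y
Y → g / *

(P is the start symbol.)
FIRST sets of the other non-terminals involved (by the same procedure, iterated to a fixed point):
  FIRST(P) = { '*', '/', 'g' }

From Y → ε:
  - ε-production, so ε ∈ FIRST(Y)
From Y → P:
  - P is a non-terminal: add FIRST(P) \ {ε} = { '*', '/', 'g' }
    P is not nullable, so stop
From Y → g / *:
  - g is a terminal: add 'g' and stop

Collecting: FIRST(Y) = { '*', '/', 'g', ε }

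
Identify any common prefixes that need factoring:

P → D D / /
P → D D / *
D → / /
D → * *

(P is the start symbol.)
Yes, P has productions with common prefix 'D D /'

Left-factoring is needed when two productions for the same non-terminal
share a common prefix on the right-hand side.

Productions for P:
  P → D D / /
  P → D D / *
Productions for D:
  D → / /
  D → * *

Found common prefix 'D D /' in productions for P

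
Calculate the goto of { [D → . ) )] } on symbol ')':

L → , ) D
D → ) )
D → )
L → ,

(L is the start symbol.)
GOTO(I, ')') = CLOSURE({ [A → αX.β] : [A → α.Xβ] ∈ I, X = ')' })

Items with dot before ')', with the dot advanced:
  [D → . ) )] → [D → ) . )]
Closure adds nothing (no advanced item has the dot before a non-terminal).

GOTO = { [D → ) . )] }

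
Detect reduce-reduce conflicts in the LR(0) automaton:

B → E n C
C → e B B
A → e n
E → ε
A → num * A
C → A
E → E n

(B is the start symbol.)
A reduce-reduce conflict occurs when an LR(0) state has two complete items [A → α .] and [B → β .] — both call for a reduction, and with no lookahead the parser cannot choose between them.

Augment with B' → B and build the canonical LR(0) collection (I0 = CLOSURE({[B' → . B]}), then GOTO on every symbol after a dot until no new states appear). It has 14 states:
  I0: { [B → . E n C], [B' → . B], [E → . E n], [E → .] }  — reduce
  I1: { [B' → B .] }  — accept
  I2: { [B → E . n C], [E → E . n] }  — shift
  I3: { [A → . e n], [A → . num * A], [B → E n . C], [C → . A], [C → . e B B], [E → E n .] }  — shift, reduce
  I4: { [C → A .] }  — reduce
  I5: { [B → E n C .] }  — reduce
  I6: { [A → e . n], [B → . E n C], [C → e . B B], [E → . E n], [E → .] }  — shift, reduce
  I7: { [A → num . * A] }  — shift
  I8: { [A → . e n], [A → . num * A], [A → num * . A] }  — shift
  I9: { [A → num * A .] }  — reduce
  I10: { [A → e . n] }  — shift
  I11: { [A → e n .] }  — reduce
  I12: { [B → . E n C], [C → e B . B], [E → . E n], [E → .] }  — reduce
  I13: { [C → e B B .] }  — reduce

No state contains more than one complete item.

Answer: No reduce-reduce conflicts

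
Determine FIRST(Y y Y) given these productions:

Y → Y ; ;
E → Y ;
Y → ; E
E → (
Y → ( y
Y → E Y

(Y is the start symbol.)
{ '(', ';' }

FIRST sets of the non-terminals involved (from the grammar, by fixed-point iteration):
  FIRST(Y) = { '(', ';' }

To compute FIRST(Y y Y), process the symbols left to right:
Symbol Y is a non-terminal. Add FIRST(Y) \ {ε} = { '(', ';' }
Y is not nullable (ε ∉ FIRST(Y)), so stop here.
FIRST(Y y Y) = { '(', ';' }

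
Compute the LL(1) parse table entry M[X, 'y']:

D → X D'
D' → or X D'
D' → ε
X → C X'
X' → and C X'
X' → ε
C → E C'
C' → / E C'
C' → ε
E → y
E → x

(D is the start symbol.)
X → C X'

To find M[X, 'y'], we find productions for X where 'y' is in the predict set (PREDICT(N → α) = (FIRST(α) \ {ε}) ∪ (FOLLOW(N) if α ⇒* ε)).

Relevant sets:
  FIRST(C) = { 'x', 'y' }

X → C X': PREDICT = { 'x', 'y' }
  'y' is in predict set, so this production goes in M[X, 'y']

M[X, 'y'] = X → C X'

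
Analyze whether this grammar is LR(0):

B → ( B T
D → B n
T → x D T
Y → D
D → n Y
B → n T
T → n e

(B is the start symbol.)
A grammar is LR(0) if no state in the canonical LR(0) collection has:
  - both a shift item (dot before a terminal) and a complete item (shift-reduce conflict), or
  - two or more complete items (reduce-reduce conflict; the accept item [B' → B .] counts as a complete item here).

Augment with B' → B and build the canonical LR(0) collection (I0 = CLOSURE({[B' → . B]}), then GOTO on every symbol after a dot until no new states appear). It has 18 states:
  I0: { [B → . ( B T], [B → . n T], [B' → . B] }  — shift
  I1: { [B → ( . B T], [B → . ( B T], [B → . n T] }  — shift
  I2: { [B' → B .] }  — accept
  I3: { [B → n . T], [T → . n e], [T → . x D T] }  — shift
  I4: { [B → n T .] }  — reduce
  I5: { [T → n . e] }  — shift
  I6: { [B → . ( B T], [B → . n T], [D → . B n], [D → . n Y], [T → x . D T] }  — shift
  I7: { [D → B . n] }  — shift
  I8: { [T → . n e], [T → . x D T], [T → x D . T] }  — shift
  I9: { [B → . ( B T], [B → . n T], [B → n . T], [D → . B n], [D → . n Y], [D → n . Y], [T → . n e], [T → . x D T], [Y → . D] }  — shift
  I10: { [Y → D .] }  — reduce
  I11: { [D → n Y .] }  — reduce
  I12: { [B → . ( B T], [B → . n T], [B → n . T], [D → . B n], [D → . n Y], [D → n . Y], [T → . n e], [T → . x D T], [T → n . e], [Y → . D] }  — shift
  I13: { [T → n e .] }  — reduce
  I14: { [T → x D T .] }  — reduce
  I15: { [D → B n .] }  — reduce
  I16: { [B → ( B . T], [T → . n e], [T → . x D T] }  — shift
  I17: { [B → ( B T .] }  — reduce

Every state is either a pure shift/goto state or contains exactly one complete item and nothing to shift — no conflicts. The grammar is LR(0).

Answer: Yes, the grammar is LR(0)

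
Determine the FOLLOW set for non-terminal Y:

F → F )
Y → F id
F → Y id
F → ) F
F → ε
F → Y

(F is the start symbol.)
{ $, ')', 'id' }

To compute FOLLOW(Y), find every occurrence of Y on a right-hand side N → α Y β: add FIRST(β) \ {ε}, and if β is empty or nullable also add FOLLOW(N). Iterate to a fixed point.

In F → Y id: Y is followed by id, add FIRST(id) \ {ε} = { 'id' }
In F → Y: Y is at the end, add FOLLOW(F)

The FOLLOW sets referred to above (computed the same way, to a fixed point):
  FOLLOW(F) = { $, ')', 'id' }

Taking the union: FOLLOW(Y) = { $, ')', 'id' }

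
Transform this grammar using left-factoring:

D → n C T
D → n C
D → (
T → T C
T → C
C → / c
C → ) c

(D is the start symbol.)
D → n C D'
D' → T
D' → ε
D → (
T → T C
T → C
C → / c
C → ) c

Left-factoring transforms A → αβ₁ | αβ₂ into A → αA' and A' → β₁ | β₂
(α is the longest common prefix among the alternatives). Repeat until
no nonterminal has two alternatives with a common prefix.

Round 1: D has alternatives sharing prefix 'n C'. Introduce D': D → n C D'
  Add: D' → T
  Add: D' → ε

No remaining common prefixes — done.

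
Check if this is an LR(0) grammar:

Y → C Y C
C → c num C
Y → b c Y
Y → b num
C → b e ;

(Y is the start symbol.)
Augment with Y' → Y and build the canonical LR(0) collection (I0 = CLOSURE({[Y' → . Y]}), then GOTO on every symbol after a dot until no new states appear). It has 15 states:
  I0: { [C → . b e ;], [C → . c num C], [Y → . C Y C], [Y → . b c Y], [Y → . b num], [Y' → . Y] }  — shift
  I1: { [C → . b e ;], [C → . c num C], [Y → . C Y C], [Y → . b c Y], [Y → . b num], [Y → C . Y C] }  — shift
  I2: { [Y' → Y .] }  — accept
  I3: { [C → b . e ;], [Y → b . c Y], [Y → b . num] }  — shift
  I4: { [C → c . num C] }  — shift
  I5: { [C → . b e ;], [C → . c num C], [C → c num . C] }  — shift
  I6: { [C → c num C .] }  — reduce
  I7: { [C → b . e ;] }  — shift
  I8: { [C → b e . ;] }  — shift
  I9: { [C → b e ; .] }  — reduce
  I10: { [C → . b e ;], [C → . c num C], [Y → . C Y C], [Y → . b c Y], [Y → . b num], [Y → b c . Y] }  — shift
  I11: { [Y → b num .] }  — reduce
  I12: { [Y → b c Y .] }  — reduce
  I13: { [C → . b e ;], [C → . c num C], [Y → C Y . C] }  — shift
  I14: { [Y → C Y C .] }  — reduce

Every state is either a pure shift/goto state or contains exactly one complete item and nothing to shift — no conflicts. The grammar is LR(0).

Answer: Yes, the grammar is LR(0)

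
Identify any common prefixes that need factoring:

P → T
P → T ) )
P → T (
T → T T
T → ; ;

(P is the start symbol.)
Left-factoring is needed when two productions for the same non-terminal
share a common prefix on the right-hand side.

Productions for P:
  P → T
  P → T ) )
  P → T (
Productions for T:
  T → T T
  T → ; ;

Found common prefix 'T' in productions for P

Answer: Yes, P has productions with common prefix 'T'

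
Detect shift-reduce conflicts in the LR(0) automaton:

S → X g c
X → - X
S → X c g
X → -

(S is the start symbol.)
Augment with S' → S and build the canonical LR(0) collection (I0 = CLOSURE({[S' → . S]}), then GOTO on every symbol after a dot until no new states appear). It has 9 states:
  I0: { [S → . X c g], [S → . X g c], [S' → . S], [X → . - X], [X → . -] }  — shift
  I1: { [X → - . X], [X → - .], [X → . - X], [X → . -] }  — shift, reduce
  I2: { [S' → S .] }  — accept
  I3: { [S → X . c g], [S → X . g c] }  — shift
  I4: { [S → X c . g] }  — shift
  I5: { [S → X g . c] }  — shift
  I6: { [S → X g c .] }  — reduce
  I7: { [S → X c g .] }  — reduce
  I8: { [X → - X .] }  — reduce

I1 contains reduce item [X → - .] and shift items [X → . -], [X → . - X] — shift-reduce conflict.

Answer: Yes — I1: [X → - .] vs [X → . -]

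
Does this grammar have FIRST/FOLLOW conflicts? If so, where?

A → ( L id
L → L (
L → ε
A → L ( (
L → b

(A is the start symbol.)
Nullable non-terminals: L.
FIRST sets used below: FIRST(L) = { '(', 'b', ε }

L: nullable alternative(s) L → ε; FOLLOW(L) = { '(', 'id' }
  L → L (: FIRST \ {ε} = { '(', 'b' } — overlaps FOLLOW(L) on { '(' }: CONFLICT
  L → ε: FIRST \ {ε} = { } — this is the only nullable alternative, skip
  L → b: FIRST \ {ε} = { 'b' } — disjoint from FOLLOW(L)

A has no nullable alternative, so no FIRST/FOLLOW check is needed there.

So the grammar has 1 FIRST/FOLLOW conflict (marked CONFLICT above).

Answer: Yes. L → L '(' with FOLLOW(L) on { '(' }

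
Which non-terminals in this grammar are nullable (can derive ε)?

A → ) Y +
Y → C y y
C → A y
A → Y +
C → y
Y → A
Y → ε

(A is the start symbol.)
{ 'Y' }

ε-productions: Y → ε
So Y is immediately nullable.
No further non-terminal can be added: every production for the remaining non-terminals contains a terminal or a non-nullable non-terminal.
Nullable = { 'Y' }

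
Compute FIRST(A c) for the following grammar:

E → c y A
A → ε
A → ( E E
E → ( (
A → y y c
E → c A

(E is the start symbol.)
FIRST sets of the non-terminals involved (from the grammar, by fixed-point iteration):
  FIRST(A) = { '(', 'y', ε }

To compute FIRST(A c), process the symbols left to right:
Symbol A is a non-terminal. Add FIRST(A) \ {ε} = { '(', 'y' }
A is nullable (ε ∈ FIRST(A)), continue to the next symbol.
Symbol c is a terminal. Add 'c' and stop.
FIRST(A c) = { '(', 'c', 'y' }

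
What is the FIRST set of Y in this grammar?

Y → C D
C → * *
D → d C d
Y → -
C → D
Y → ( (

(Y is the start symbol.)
{ '(', '*', '-', 'd' }

To compute FIRST(Y), examine every production with Y on the left-hand side, reading each right-hand side left to right until a non-nullable symbol is reached.

FIRST sets of the other non-terminals involved (by the same procedure, iterated to a fixed point):
  FIRST(C) = { '*', 'd' }

From Y → C D:
  - C is a non-terminal: add FIRST(C) \ {ε} = { '*', 'd' }
    C is not nullable, so stop
From Y → -:
  - '-' is a terminal: add '-' and stop
From Y → ( (:
  - '(' is a terminal: add '(' and stop

Collecting: FIRST(Y) = { '(', '*', '-', 'd' }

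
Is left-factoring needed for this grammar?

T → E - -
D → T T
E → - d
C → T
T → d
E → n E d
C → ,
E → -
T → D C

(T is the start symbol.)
Left-factoring is needed when two productions for the same non-terminal
share a common prefix on the right-hand side.

Productions for T:
  T → E - -
  T → d
  T → D C
Productions for E:
  E → - d
  E → n E d
  E → -
Productions for C:
  C → T
  C → ,

Found common prefix '-' in productions for E

Answer: Yes, E has productions with common prefix '-'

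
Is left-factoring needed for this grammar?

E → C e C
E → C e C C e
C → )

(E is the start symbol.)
Yes, E has productions with common prefix 'C e C'

Left-factoring is needed when two productions for the same non-terminal
share a common prefix on the right-hand side.

Productions for E:
  E → C e C
  E → C e C C e

Found common prefix 'C e C' in productions for E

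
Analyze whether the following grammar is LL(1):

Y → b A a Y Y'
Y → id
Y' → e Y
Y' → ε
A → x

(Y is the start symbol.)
A grammar is LL(1) if for each non-terminal N with multiple productions, the predict sets of those productions are pairwise disjoint, where PREDICT(N → α) = (FIRST(α) \ {ε}) ∪ (FOLLOW(N) if α ⇒* ε).

Relevant sets:
  FOLLOW(Y') = { $, 'e' }

For Y:
  PREDICT(Y → b A a Y Y') = { 'b' }
  PREDICT(Y → id) = { 'id' }
For Y':
  PREDICT(Y' → e Y) = { 'e' }
  PREDICT(Y' → ε) = { $, 'e' }
A has a single production, so nothing to check there.

Conflict found: Predict set conflict for Y': { 'e' }
The grammar is NOT LL(1).

Answer: No. Predict set conflict for Y': { 'e' }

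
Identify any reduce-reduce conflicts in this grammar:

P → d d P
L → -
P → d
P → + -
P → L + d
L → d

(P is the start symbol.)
A reduce-reduce conflict occurs when an LR(0) state has two complete items [A → α .] and [B → β .] — both call for a reduction, and with no lookahead the parser cannot choose between them.

Augment with P' → P and build the canonical LR(0) collection (I0 = CLOSURE({[P' → . P]}), then GOTO on every symbol after a dot until no new states appear). It has 11 states:
  I0: { [L → . -], [L → . d], [P → . + -], [P → . L + d], [P → . d d P], [P → . d], [P' → . P] }  — shift
  I1: { [P → + . -] }  — shift
  I2: { [L → - .] }  — reduce
  I3: { [P → L . + d] }  — shift
  I4: { [P' → P .] }  — accept
  I5: { [L → d .], [P → d . d P], [P → d .] }  — shift, 2 reduces
  I6: { [L → . -], [L → . d], [P → . + -], [P → . L + d], [P → . d d P], [P → . d], [P → d d . P] }  — shift
  I7: { [P → d d P .] }  — reduce
  I8: { [P → L + . d] }  — shift
  I9: { [P → L + d .] }  — reduce
  I10: { [P → + - .] }  — reduce

I5 contains complete items [L → d .], [P → d .] — reduce-reduce conflict.

Answer: Yes — I5: [L → d .] vs [P → d .]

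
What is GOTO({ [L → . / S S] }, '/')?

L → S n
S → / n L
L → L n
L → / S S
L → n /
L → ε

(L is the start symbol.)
GOTO(I, '/') = CLOSURE({ [A → αX.β] : [A → α.Xβ] ∈ I, X = '/' })

Items with dot before '/', with the dot advanced:
  [L → . / S S] → [L → / . S S]
Closure of the advanced items:
  [L → / . S S] has the dot before S: add [S → . / n L]

GOTO = { [L → / . S S], [S → . / n L] }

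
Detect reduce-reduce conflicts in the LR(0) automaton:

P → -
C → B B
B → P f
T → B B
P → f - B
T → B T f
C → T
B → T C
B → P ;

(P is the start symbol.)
A reduce-reduce conflict occurs when an LR(0) state has two complete items [A → α .] and [B → β .] — both call for a reduction, and with no lookahead the parser cannot choose between them.

Augment with P' → P and build the canonical LR(0) collection (I0 = CLOSURE({[P' → . P]}), then GOTO on every symbol after a dot until no new states appear). It has 17 states:
  I0: { [P → . -], [P → . f - B], [P' → . P] }  — shift
  I1: { [P → - .] }  — reduce
  I2: { [P' → P .] }  — accept
  I3: { [P → f . - B] }  — shift
  I4: { [B → . P ;], [B → . P f], [B → . T C], [P → . -], [P → . f - B], [P → f - . B], [T → . B B], [T → . B T f] }  — shift
  I5: { [B → . P ;], [B → . P f], [B → . T C], [P → . -], [P → . f - B], [P → f - B .], [T → . B B], [T → . B T f], [T → B . B], [T → B . T f] }  — shift, reduce
  I6: { [B → P . ;], [B → P . f] }  — shift
  I7: { [B → . P ;], [B → . P f], [B → . T C], [B → T . C], [C → . B B], [C → . T], [P → . -], [P → . f - B], [T → . B B], [T → . B T f] }  — shift
  I8: { [B → . P ;], [B → . P f], [B → . T C], [C → B . B], [P → . -], [P → . f - B], [T → . B B], [T → . B T f], [T → B . B], [T → B . T f] }  — shift
  I9: { [B → T C .] }  — reduce
  I10: { [B → . P ;], [B → . P f], [B → . T C], [B → T . C], [C → . B B], [C → . T], [C → T .], [P → . -], [P → . f - B], [T → . B B], [T → . B T f] }  — shift, reduce
  I11: { [B → . P ;], [B → . P f], [B → . T C], [C → B B .], [P → . -], [P → . f - B], [T → . B B], [T → . B T f], [T → B . B], [T → B . T f], [T → B B .] }  — shift, 2 reduces
  I12: { [B → . P ;], [B → . P f], [B → . T C], [B → T . C], [C → . B B], [C → . T], [P → . -], [P → . f - B], [T → . B B], [T → . B T f], [T → B T . f] }  — shift
  I13: { [P → f . - B], [T → B T f .] }  — shift, reduce
  I14: { [B → . P ;], [B → . P f], [B → . T C], [P → . -], [P → . f - B], [T → . B B], [T → . B T f], [T → B . B], [T → B . T f], [T → B B .] }  — shift, reduce
  I15: { [B → P ; .] }  — reduce
  I16: { [B → P f .] }  — reduce

I11 contains complete items [C → B B .], [T → B B .] — reduce-reduce conflict.

Answer: Yes — I11: [C → B B .] vs [T → B B .]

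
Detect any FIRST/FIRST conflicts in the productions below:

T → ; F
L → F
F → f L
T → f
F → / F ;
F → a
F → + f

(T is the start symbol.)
A FIRST/FIRST conflict occurs when two productions N → α and N → β for the same non-terminal have FIRST(α) ∩ FIRST(β) ≠ ∅ (with ε ∈ FIRST of a nullable right-hand side, so two nullable alternatives also conflict).

Productions for T:
  T → ; F: FIRST = { ';' }
  T → f: FIRST = { 'f' }
Productions for F:
  F → f L: FIRST = { 'f' }
  F → / F ;: FIRST = { '/' }
  F → a: FIRST = { 'a' }
  F → + f: FIRST = { '+' }
L has only one production, so no FIRST/FIRST conflict is possible there.

All alternatives of each non-terminal have pairwise disjoint FIRST sets.

Answer: No FIRST/FIRST conflicts.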